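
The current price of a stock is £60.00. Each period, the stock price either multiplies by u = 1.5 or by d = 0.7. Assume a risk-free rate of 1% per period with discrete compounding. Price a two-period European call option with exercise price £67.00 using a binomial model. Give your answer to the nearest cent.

£10.01

Risk-neutral probability p = (1 + 0.01 − 0.7)/(1.5 − 0.7) = 0.3100/0.8000 = 0.3875
Terminal stock prices: S_uu = 135, S_ud = 63, S_dd = 29.4
Terminal payoffs (S − K): max(68, 0) = 68, max(-4, 0) = 0, max(-37.6, 0) = 0
Node u (S = 90): V_u = 1/1.01·[0.3875·68.0000 + 0.6125·0.0000] = 26.0891
Node d (S = 42): V_d = 1/1.01·[0.3875·0.0000 + 0.6125·0.0000] = 0.0000
Node 0 (S = 60): V_0 = 1/1.01·[0.3875·26.0891 + 0.6125·0.0000] = 10.0094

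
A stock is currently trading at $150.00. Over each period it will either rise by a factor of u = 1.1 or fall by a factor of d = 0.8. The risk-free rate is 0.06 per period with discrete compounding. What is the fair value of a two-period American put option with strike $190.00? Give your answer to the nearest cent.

$40.00

Risk-neutral probability p = (1 + 0.06 − 0.8)/(1.1 − 0.8) = 0.2600/0.3000 = 0.8667
Terminal stock prices: S_uu = 181.5, S_ud = 132, S_dd = 96
Terminal payoffs (K − S): max(8.5, 0) = 8.5, max(58, 0) = 58, max(94, 0) = 94
Node u (S = 165): continuation = 1/1.06·[0.8667·8.5000 + 0.1333·58.0000] = 14.2453; exercise value = 25.0000 > continuation, so V_u = 25.0000 (exercise)
Node d (S = 120): continuation = 1/1.06·[0.8667·58.0000 + 0.1333·94.0000] = 59.2453; exercise value = 70.0000 > continuation, so V_d = 70.0000 (exercise)
Node 0 (S = 150): continuation = 1/1.06·[0.8667·25.0000 + 0.1333·70.0000] = 29.2453; exercise value = 40.0000 > continuation, so V_0 = 40.0000 (exercise)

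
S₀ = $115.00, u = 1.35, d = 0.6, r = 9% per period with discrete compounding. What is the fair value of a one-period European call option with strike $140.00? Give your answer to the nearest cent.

Risk-neutral probability p = (1 + 0.09 − 0.6)/(1.35 − 0.6) = 0.4900/0.7500 = 0.6533
Terminal stock prices: S_u = 155.2, S_d = 69
Terminal payoffs (S − K): max(15.25, 0) = 15.25, max(-71, 0) = 0
Node 0 (S = 115): V_0 = 1/1.09·[0.6533·15.2500 + 0.3467·0.0000] = 9.1407

$9.14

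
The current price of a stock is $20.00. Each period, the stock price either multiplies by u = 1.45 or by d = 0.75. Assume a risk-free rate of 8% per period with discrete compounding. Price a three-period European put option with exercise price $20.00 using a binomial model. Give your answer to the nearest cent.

$2.51

Risk-neutral probability p = (1 + 0.08 − 0.75)/(1.45 − 0.75) = 0.3300/0.7000 = 0.4714
Terminal stock prices: S_uuu = 60.97, S_uud = 31.54, S_udd = 16.31, S_ddd = 8.438
Terminal payoffs (K − S): max(-40.97, 0) = 0, max(-11.54, 0) = 0, max(3.688, 0) = 3.688, max(11.56, 0) = 11.56
Node uu (S = 42.05): V_uu = 1/1.08·[0.4714·0.0000 + 0.5286·0.0000] = 0.0000
Node ud (S = 21.75): V_ud = 1/1.08·[0.4714·0.0000 + 0.5286·3.6875] = 1.8047
Node dd (S = 11.25): V_dd = 1/1.08·[0.4714·3.6875 + 0.5286·11.5625] = 7.2685
Node u (S = 29): V_u = 1/1.08·[0.4714·0.0000 + 0.5286·1.8047] = 0.8833
Node d (S = 15): V_d = 1/1.08·[0.4714·1.8047 + 0.5286·7.2685] = 4.3451
Node 0 (S = 20): V_0 = 1/1.08·[0.4714·0.8833 + 0.5286·4.3451] = 2.5121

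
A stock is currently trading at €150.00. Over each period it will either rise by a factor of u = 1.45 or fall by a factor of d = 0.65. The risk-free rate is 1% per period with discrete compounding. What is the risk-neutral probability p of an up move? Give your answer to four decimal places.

p = 0.4500

Risk-neutral probability p = (1 + 0.01 − 0.65)/(1.45 − 0.65) = 0.3600/0.8000 = 0.4500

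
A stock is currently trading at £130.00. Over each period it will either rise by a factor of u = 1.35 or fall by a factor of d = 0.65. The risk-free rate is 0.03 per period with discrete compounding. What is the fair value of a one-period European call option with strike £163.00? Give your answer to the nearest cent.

£6.59

Risk-neutral probability p = (1 + 0.03 − 0.65)/(1.35 − 0.65) = 0.3800/0.7000 = 0.5429
Terminal stock prices: S_u = 175.5, S_d = 84.5
Terminal payoffs (S − K): max(12.5, 0) = 12.5, max(-78.5, 0) = 0
Node 0 (S = 130): V_0 = 1/1.03·[0.5429·12.5000 + 0.4571·0.0000] = 6.5881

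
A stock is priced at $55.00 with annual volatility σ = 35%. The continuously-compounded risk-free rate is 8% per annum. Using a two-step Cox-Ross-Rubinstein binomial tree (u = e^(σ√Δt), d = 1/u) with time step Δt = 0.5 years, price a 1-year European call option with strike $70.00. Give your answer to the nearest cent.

$5.05

CRR parameters: u = e^(σ√Δt) = e^(0.35·√0.5) = 1.2808, d = 1/u = 0.7808
Per-period rate: rΔt = 0.08·0.5 = 0.04, so R = e^0.04 = 1.0408
Risk-neutral probability p = (e^0.04 − 0.7808)/(1.2808 − 0.7808) = 0.2601/0.5000 = 0.5201
Terminal stock prices: S_uu = 90.23, S_ud = 55, S_dd = 33.53
Terminal payoffs (S − K): max(20.23, 0) = 20.23, max(-15, 0) = 0, max(-36.47, 0) = 0
Node u (S = 70.44): V_u = e^(−0.04)·[0.5201·20.2251 + 0.4799·0.0000] = 10.1058
Node d (S = 42.94): V_d = e^(−0.04)·[0.5201·0.0000 + 0.4799·0.0000] = 0.0000
Node 0 (S = 55): V_0 = e^(−0.04)·[0.5201·10.1058 + 0.4799·0.0000] = 5.0495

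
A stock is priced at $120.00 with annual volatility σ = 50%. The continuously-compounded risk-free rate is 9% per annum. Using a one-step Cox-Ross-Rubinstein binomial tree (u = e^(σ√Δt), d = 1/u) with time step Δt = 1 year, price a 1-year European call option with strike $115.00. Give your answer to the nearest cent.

CRR parameters: u = e^(σ√Δt) = e^(0.5·√1) = 1.6487, d = 1/u = 0.6065
Per-period rate: rΔt = 0.09·1 = 0.09, so R = e^0.09 = 1.0942
Risk-neutral probability p = (e^0.09 − 0.6065)/(1.6487 − 0.6065) = 0.4876/1.0422 = 0.4679
Terminal stock prices: S_u = 197.8, S_d = 72.78
Terminal payoffs (S − K): max(82.85, 0) = 82.85, max(-42.22, 0) = 0
Node 0 (S = 120): V_0 = e^(−0.09)·[0.4679·82.8466 + 0.5321·0.0000] = 35.4277

$35.43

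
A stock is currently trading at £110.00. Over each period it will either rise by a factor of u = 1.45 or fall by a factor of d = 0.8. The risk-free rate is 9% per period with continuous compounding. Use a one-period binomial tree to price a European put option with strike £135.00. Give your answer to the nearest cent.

£23.51

Risk-neutral probability p = (e^0.09 − 0.8)/(1.45 − 0.8) = 0.2942/0.6500 = 0.4526
Terminal stock prices: S_u = 159.5, S_d = 88
Terminal payoffs (K − S): max(-24.5, 0) = 0, max(47, 0) = 47
Node 0 (S = 110): V_0 = e^(−0.09)·[0.4526·0.0000 + 0.5474·47.0000] = 23.5145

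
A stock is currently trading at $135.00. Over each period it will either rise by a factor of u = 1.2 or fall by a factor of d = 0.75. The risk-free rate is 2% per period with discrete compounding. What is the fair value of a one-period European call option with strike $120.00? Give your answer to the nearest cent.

Risk-neutral probability p = (1 + 0.02 − 0.75)/(1.2 − 0.75) = 0.2700/0.4500 = 0.6000
Terminal stock prices: S_u = 162, S_d = 101.2
Terminal payoffs (S − K): max(42, 0) = 42, max(-18.75, 0) = 0
Node 0 (S = 135): V_0 = 1/1.02·[0.6000·42.0000 + 0.4000·0.0000] = 24.7059

$24.71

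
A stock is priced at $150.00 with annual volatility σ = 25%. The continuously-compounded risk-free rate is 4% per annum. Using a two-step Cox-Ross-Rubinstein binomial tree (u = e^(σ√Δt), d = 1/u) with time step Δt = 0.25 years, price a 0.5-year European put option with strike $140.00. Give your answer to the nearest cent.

CRR parameters: u = e^(σ√Δt) = e^(0.25·√0.25) = 1.1331, d = 1/u = 0.8825
Per-period rate: rΔt = 0.04·0.25 = 0.01, so R = e^0.01 = 1.0101
Risk-neutral probability p = (e^0.01 − 0.8825)/(1.1331 − 0.8825) = 0.1276/0.2507 = 0.5089
Terminal stock prices: S_uu = 192.6, S_ud = 150, S_dd = 116.8
Terminal payoffs (K − S): max(-52.6, 0) = 0, max(-10, 0) = 0, max(23.18, 0) = 23.18
Node u (S = 170): V_u = e^(−0.01)·[0.5089·0.0000 + 0.4911·0.0000] = 0.0000
Node d (S = 132.4): V_d = e^(−0.01)·[0.5089·0.0000 + 0.4911·23.1799] = 11.2707
Node 0 (S = 150): V_0 = e^(−0.01)·[0.5089·0.0000 + 0.4911·11.2707] = 5.4801

$5.48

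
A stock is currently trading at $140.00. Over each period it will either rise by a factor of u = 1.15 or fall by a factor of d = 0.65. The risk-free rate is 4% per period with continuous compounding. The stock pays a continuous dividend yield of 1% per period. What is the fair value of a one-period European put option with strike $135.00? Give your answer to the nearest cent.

Per-period risk-free factor R = e^0.04 = 1.0408; dividend-adjusted growth = e^(0.04−0.01) = 1.0305.
Risk-neutral probability p = (1.0305 − 0.65)/(1.15 − 0.65) = 0.3805/0.5000 = 0.7609
Terminal stock prices: S_u = 161, S_d = 91
Terminal payoffs (K − S): max(-26, 0) = 0, max(44, 0) = 44
Node 0 (S = 140): V_0 = e^(−0.04)·[0.7609·0.0000 + 0.2391·44.0000] = 10.1075

$10.11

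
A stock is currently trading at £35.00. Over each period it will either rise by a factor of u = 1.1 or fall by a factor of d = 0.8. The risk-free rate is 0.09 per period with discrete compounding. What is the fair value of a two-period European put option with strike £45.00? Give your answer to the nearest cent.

£2.88

Risk-neutral probability p = (1 + 0.09 − 0.8)/(1.1 − 0.8) = 0.2900/0.3000 = 0.9667
Terminal stock prices: S_uu = 42.35, S_ud = 30.8, S_dd = 22.4
Terminal payoffs (K − S): max(2.65, 0) = 2.65, max(14.2, 0) = 14.2, max(22.6, 0) = 22.6
Node u (S = 38.5): V_u = 1/1.09·[0.9667·2.6500 + 0.0333·14.2000] = 2.7844
Node d (S = 28): V_d = 1/1.09·[0.9667·14.2000 + 0.0333·22.6000] = 13.2844
Node 0 (S = 35): V_0 = 1/1.09·[0.9667·2.7844 + 0.0333·13.2844] = 2.8756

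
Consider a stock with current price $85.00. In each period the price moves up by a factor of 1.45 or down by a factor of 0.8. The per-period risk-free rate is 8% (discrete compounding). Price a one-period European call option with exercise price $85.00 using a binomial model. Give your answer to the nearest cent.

$15.26

Risk-neutral probability p = (1 + 0.08 − 0.8)/(1.45 − 0.8) = 0.2800/0.6500 = 0.4308
Terminal stock prices: S_u = 123.2, S_d = 68
Terminal payoffs (S − K): max(38.25, 0) = 38.25, max(-17, 0) = 0
Node 0 (S = 85): V_0 = 1/1.08·[0.4308·38.2500 + 0.5692·0.0000] = 15.2564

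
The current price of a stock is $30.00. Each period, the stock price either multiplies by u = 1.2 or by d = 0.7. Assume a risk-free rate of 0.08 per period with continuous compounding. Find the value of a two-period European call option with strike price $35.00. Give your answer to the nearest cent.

$4.11

Risk-neutral probability p = (e^0.08 − 0.7)/(1.2 − 0.7) = 0.3833/0.5000 = 0.7666
Terminal stock prices: S_uu = 43.2, S_ud = 25.2, S_dd = 14.7
Terminal payoffs (S − K): max(8.2, 0) = 8.2, max(-9.8, 0) = 0, max(-20.3, 0) = 0
Node u (S = 36): V_u = e^(−0.08)·[0.7666·8.2000 + 0.2334·0.0000] = 5.8026
Node d (S = 21): V_d = e^(−0.08)·[0.7666·0.0000 + 0.2334·0.0000] = 0.0000
Node 0 (S = 30): V_0 = e^(−0.08)·[0.7666·5.8026 + 0.2334·0.0000] = 4.1062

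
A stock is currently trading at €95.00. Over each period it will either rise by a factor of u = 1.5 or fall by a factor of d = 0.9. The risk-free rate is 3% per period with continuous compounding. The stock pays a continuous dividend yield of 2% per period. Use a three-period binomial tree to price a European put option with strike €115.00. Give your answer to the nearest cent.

Per-period risk-free factor R = e^0.03 = 1.0305; dividend-adjusted growth = e^(0.03−0.02) = 1.0101.
Risk-neutral probability p = (1.0101 − 0.9)/(1.5 − 0.9) = 0.1101/0.6000 = 0.1834
Terminal stock prices: S_uuu = 320.6, S_uud = 192.4, S_udd = 115.4, S_ddd = 69.26
Terminal payoffs (K − S): max(-205.6, 0) = 0, max(-77.38, 0) = 0, max(-0.425, 0) = 0, max(45.74, 0) = 45.74
Node uu (S = 213.8): V_uu = e^(−0.03)·[0.1834·0.0000 + 0.8166·0.0000] = 0.0000
Node ud (S = 128.2): V_ud = e^(−0.03)·[0.1834·0.0000 + 0.8166·0.0000] = 0.0000
Node dd (S = 76.95): V_dd = e^(−0.03)·[0.1834·0.0000 + 0.8166·45.7450] = 36.2506
Node u (S = 142.5): V_u = e^(−0.03)·[0.1834·0.0000 + 0.8166·0.0000] = 0.0000
Node d (S = 85.5): V_d = e^(−0.03)·[0.1834·0.0000 + 0.8166·36.2506] = 28.7268
Node 0 (S = 95): V_0 = e^(−0.03)·[0.1834·0.0000 + 0.8166·28.7268] = 22.7645

€22.76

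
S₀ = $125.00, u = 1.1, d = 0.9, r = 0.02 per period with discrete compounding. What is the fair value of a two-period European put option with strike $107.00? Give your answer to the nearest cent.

Risk-neutral probability p = (1 + 0.02 − 0.9)/(1.1 − 0.9) = 0.1200/0.2000 = 0.6000
Terminal stock prices: S_uu = 151.3, S_ud = 123.8, S_dd = 101.2
Terminal payoffs (K − S): max(-44.25, 0) = 0, max(-16.75, 0) = 0, max(5.75, 0) = 5.75
Node u (S = 137.5): V_u = 1/1.02·[0.6000·0.0000 + 0.4000·0.0000] = 0.0000
Node d (S = 112.5): V_d = 1/1.02·[0.6000·0.0000 + 0.4000·5.7500] = 2.2549
Node 0 (S = 125): V_0 = 1/1.02·[0.6000·0.0000 + 0.4000·2.2549] = 0.8843

$0.88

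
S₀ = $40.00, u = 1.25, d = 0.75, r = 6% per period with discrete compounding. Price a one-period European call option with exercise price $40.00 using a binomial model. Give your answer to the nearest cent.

$5.85

Risk-neutral probability p = (1 + 0.06 − 0.75)/(1.25 − 0.75) = 0.3100/0.5000 = 0.6200
Terminal stock prices: S_u = 50, S_d = 30
Terminal payoffs (S − K): max(10, 0) = 10, max(-10, 0) = 0
Node 0 (S = 40): V_0 = 1/1.06·[0.6200·10.0000 + 0.3800·0.0000] = 5.8491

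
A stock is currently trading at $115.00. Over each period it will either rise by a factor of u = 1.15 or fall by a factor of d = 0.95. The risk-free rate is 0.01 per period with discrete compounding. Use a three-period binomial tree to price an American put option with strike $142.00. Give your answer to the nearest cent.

$27.00

Risk-neutral probability p = (1 + 0.01 − 0.95)/(1.15 − 0.95) = 0.0600/0.2000 = 0.3000
Terminal stock prices: S_uuu = 174.9, S_uud = 144.5, S_udd = 119.4, S_ddd = 98.6
Terminal payoffs (K − S): max(-32.9, 0) = 0, max(-2.483, 0) = 0, max(22.64, 0) = 22.64, max(43.4, 0) = 43.4
Node uu (S = 152.1): continuation = 1/1.01·[0.3000·0.0000 + 0.7000·0.0000] = 0.0000; exercise value = 0.0000 ≤ continuation, so V_uu = 0.0000
Node ud (S = 125.6): continuation = 1/1.01·[0.3000·0.0000 + 0.7000·22.6444] = 15.6941; exercise value = 16.3625 > continuation, so V_ud = 16.3625 (exercise)
Node dd (S = 103.8): continuation = 1/1.01·[0.3000·22.6444 + 0.7000·43.4019] = 36.8066; exercise value = 38.2125 > continuation, so V_dd = 38.2125 (exercise)
Node u (S = 132.2): continuation = 1/1.01·[0.3000·0.0000 + 0.7000·16.3625] = 11.3403; exercise value = 9.7500 ≤ continuation, so V_u = 11.3403
Node d (S = 109.2): continuation = 1/1.01·[0.3000·16.3625 + 0.7000·38.2125] = 31.3441; exercise value = 32.7500 > continuation, so V_d = 32.7500 (exercise)
Node 0 (S = 115): continuation = 1/1.01·[0.3000·11.3403 + 0.7000·32.7500] = 26.0664; exercise value = 27.0000 > continuation, so V_0 = 27.0000 (exercise)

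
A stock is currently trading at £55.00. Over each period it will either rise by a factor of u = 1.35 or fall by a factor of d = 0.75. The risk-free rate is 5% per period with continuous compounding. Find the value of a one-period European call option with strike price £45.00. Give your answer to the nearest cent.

Risk-neutral probability p = (e^0.05 − 0.75)/(1.35 − 0.75) = 0.3013/0.6000 = 0.5021
Terminal stock prices: S_u = 74.25, S_d = 41.25
Terminal payoffs (S − K): max(29.25, 0) = 29.25, max(-3.75, 0) = 0
Node 0 (S = 55): V_0 = e^(−0.05)·[0.5021·29.2500 + 0.4979·0.0000] = 13.9707

£13.97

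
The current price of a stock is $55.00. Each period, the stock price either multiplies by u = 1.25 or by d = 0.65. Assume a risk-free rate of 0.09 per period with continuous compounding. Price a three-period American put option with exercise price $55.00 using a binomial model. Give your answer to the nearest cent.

Risk-neutral probability p = (e^0.09 − 0.65)/(1.25 − 0.65) = 0.4442/0.6000 = 0.7403
Terminal stock prices: S_uuu = 107.4, S_uud = 55.86, S_udd = 29.05, S_ddd = 15.1
Terminal payoffs (K − S): max(-52.42, 0) = 0, max(-0.8594, 0) = 0, max(25.95, 0) = 25.95, max(39.9, 0) = 39.9
Node uu (S = 85.94): continuation = e^(−0.09)·[0.7403·0.0000 + 0.2597·0.0000] = 0.0000; exercise value = 0.0000 ≤ continuation, so V_uu = 0.0000
Node ud (S = 44.69): continuation = e^(−0.09)·[0.7403·0.0000 + 0.2597·25.9531] = 6.1601; exercise value = 10.3125 > continuation, so V_ud = 10.3125 (exercise)
Node dd (S = 23.24): continuation = e^(−0.09)·[0.7403·25.9531 + 0.2597·39.8956] = 27.0287; exercise value = 31.7625 > continuation, so V_dd = 31.7625 (exercise)
Node u (S = 68.75): continuation = e^(−0.09)·[0.7403·0.0000 + 0.2597·10.3125] = 2.4477; exercise value = 0.0000 ≤ continuation, so V_u = 2.4477
Node d (S = 35.75): continuation = e^(−0.09)·[0.7403·10.3125 + 0.2597·31.7625] = 14.5162; exercise value = 19.2500 > continuation, so V_d = 19.2500 (exercise)
Node 0 (S = 55): continuation = e^(−0.09)·[0.7403·2.4477 + 0.2597·19.2500] = 6.2252; exercise value = 0.0000 ≤ continuation, so V_0 = 6.2252

$6.23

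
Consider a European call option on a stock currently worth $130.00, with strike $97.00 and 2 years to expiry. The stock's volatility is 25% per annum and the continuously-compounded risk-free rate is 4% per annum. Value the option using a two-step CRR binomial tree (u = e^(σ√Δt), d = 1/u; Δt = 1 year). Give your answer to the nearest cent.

$44.34

CRR parameters: u = e^(σ√Δt) = e^(0.25·√1) = 1.2840, d = 1/u = 0.7788
Per-period rate: rΔt = 0.04·1 = 0.04, so R = e^0.04 = 1.0408
Risk-neutral probability p = (e^0.04 − 0.7788)/(1.2840 − 0.7788) = 0.2620/0.5052 = 0.5186
Terminal stock prices: S_uu = 214.3, S_ud = 130, S_dd = 78.85
Terminal payoffs (S − K): max(117.3, 0) = 117.3, max(33, 0) = 33, max(-18.15, 0) = 0
Node u (S = 166.9): V_u = e^(−0.04)·[0.5186·117.3338 + 0.4814·33.0000] = 73.7267
Node d (S = 101.2): V_d = e^(−0.04)·[0.5186·33.0000 + 0.4814·0.0000] = 16.4428
Node 0 (S = 130): V_0 = e^(−0.04)·[0.5186·73.7267 + 0.4814·16.4428] = 44.3407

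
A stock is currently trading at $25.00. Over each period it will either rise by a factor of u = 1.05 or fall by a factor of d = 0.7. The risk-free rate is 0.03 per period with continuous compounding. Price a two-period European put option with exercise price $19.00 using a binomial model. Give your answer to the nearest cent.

Risk-neutral probability p = (e^0.03 − 0.7)/(1.05 − 0.7) = 0.3305/0.3500 = 0.9442
Terminal stock prices: S_uu = 27.56, S_ud = 18.38, S_dd = 12.25
Terminal payoffs (K − S): max(-8.562, 0) = 0, max(0.625, 0) = 0.625, max(6.75, 0) = 6.75
Node u (S = 26.25): V_u = e^(−0.03)·[0.9442·0.0000 + 0.0558·0.6250] = 0.0339
Node d (S = 17.5): V_d = e^(−0.03)·[0.9442·0.6250 + 0.0558·6.7500] = 0.9385
Node 0 (S = 25): V_0 = e^(−0.03)·[0.9442·0.0339 + 0.0558·0.9385] = 0.0819

$0.08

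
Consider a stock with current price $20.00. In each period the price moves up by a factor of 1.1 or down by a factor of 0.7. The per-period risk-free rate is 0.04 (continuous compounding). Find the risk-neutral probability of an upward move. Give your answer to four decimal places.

Risk-neutral probability p = (e^0.04 − 0.7)/(1.1 − 0.7) = 0.3408/0.4000 = 0.8520

p = 0.8520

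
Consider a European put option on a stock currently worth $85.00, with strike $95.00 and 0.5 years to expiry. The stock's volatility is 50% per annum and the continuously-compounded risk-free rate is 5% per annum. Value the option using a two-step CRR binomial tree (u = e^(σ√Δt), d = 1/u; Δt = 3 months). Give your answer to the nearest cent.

$17.08

CRR parameters: u = e^(σ√Δt) = e^(0.5·√0.25) = 1.2840, d = 1/u = 0.7788
Per-period rate: rΔt = 0.05·0.25 = 0.0125, so R = e^0.0125 = 1.0126
Risk-neutral probability p = (e^0.0125 − 0.7788)/(1.2840 − 0.7788) = 0.2338/0.5052 = 0.4627
Terminal stock prices: S_uu = 140.1, S_ud = 85, S_dd = 51.56
Terminal payoffs (K − S): max(-45.14, 0) = 0, max(10, 0) = 10, max(43.44, 0) = 43.44
Node u (S = 109.1): V_u = e^(−0.0125)·[0.4627·0.0000 + 0.5373·10.0000] = 5.3061
Node d (S = 66.2): V_d = e^(−0.0125)·[0.4627·10.0000 + 0.5373·43.4449] = 27.6218
Node 0 (S = 85): V_0 = e^(−0.0125)·[0.4627·5.3061 + 0.5373·27.6218] = 17.0810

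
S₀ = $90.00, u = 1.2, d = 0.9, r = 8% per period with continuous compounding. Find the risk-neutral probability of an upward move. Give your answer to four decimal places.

Risk-neutral probability p = (e^0.08 − 0.9)/(1.2 − 0.9) = 0.1833/0.3000 = 0.6110

p = 0.6110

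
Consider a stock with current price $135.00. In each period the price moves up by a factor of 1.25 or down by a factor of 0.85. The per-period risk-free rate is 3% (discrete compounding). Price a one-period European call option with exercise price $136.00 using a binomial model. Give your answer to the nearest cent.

$14.31

Risk-neutral probability p = (1 + 0.03 − 0.85)/(1.25 − 0.85) = 0.1800/0.4000 = 0.4500
Terminal stock prices: S_u = 168.8, S_d = 114.8
Terminal payoffs (S − K): max(32.75, 0) = 32.75, max(-21.25, 0) = 0
Node 0 (S = 135): V_0 = 1/1.03·[0.4500·32.7500 + 0.5500·0.0000] = 14.3083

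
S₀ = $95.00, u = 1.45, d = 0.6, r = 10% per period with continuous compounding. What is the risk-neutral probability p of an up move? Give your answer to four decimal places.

Risk-neutral probability p = (e^0.1 − 0.6)/(1.45 − 0.6) = 0.5052/0.8500 = 0.5943

p = 0.5943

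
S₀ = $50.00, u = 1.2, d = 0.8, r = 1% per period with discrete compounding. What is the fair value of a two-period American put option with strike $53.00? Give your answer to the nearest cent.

Risk-neutral probability p = (1 + 0.01 − 0.8)/(1.2 − 0.8) = 0.2100/0.4000 = 0.5250
Terminal stock prices: S_uu = 72, S_ud = 48, S_dd = 32
Terminal payoffs (K − S): max(-19, 0) = 0, max(5, 0) = 5, max(21, 0) = 21
Node u (S = 60): continuation = 1/1.01·[0.5250·0.0000 + 0.4750·5.0000] = 2.3515; exercise value = 0.0000 ≤ continuation, so V_u = 2.3515
Node d (S = 40): continuation = 1/1.01·[0.5250·5.0000 + 0.4750·21.0000] = 12.4752; exercise value = 13.0000 > continuation, so V_d = 13.0000 (exercise)
Node 0 (S = 50): continuation = 1/1.01·[0.5250·2.3515 + 0.4750·13.0000] = 7.3362; exercise value = 3.0000 ≤ continuation, so V_0 = 7.3362

$7.34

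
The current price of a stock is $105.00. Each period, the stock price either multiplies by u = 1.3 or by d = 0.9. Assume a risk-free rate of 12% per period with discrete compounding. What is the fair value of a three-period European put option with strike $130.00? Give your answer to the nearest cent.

Risk-neutral probability p = (1 + 0.12 − 0.9)/(1.3 − 0.9) = 0.2200/0.4000 = 0.5500
Terminal stock prices: S_uuu = 230.7, S_uud = 159.7, S_udd = 110.6, S_ddd = 76.55
Terminal payoffs (K − S): max(-100.7, 0) = 0, max(-29.71, 0) = 0, max(19.43, 0) = 19.43, max(53.45, 0) = 53.45
Node uu (S = 177.5): V_uu = 1/1.12·[0.5500·0.0000 + 0.4500·0.0000] = 0.0000
Node ud (S = 122.9): V_ud = 1/1.12·[0.5500·0.0000 + 0.4500·19.4350] = 7.8087
Node dd (S = 85.05): V_dd = 1/1.12·[0.5500·19.4350 + 0.4500·53.4550] = 31.0214
Node u (S = 136.5): V_u = 1/1.12·[0.5500·0.0000 + 0.4500·7.8087] = 3.1374
Node d (S = 94.5): V_d = 1/1.12·[0.5500·7.8087 + 0.4500·31.0214] = 16.2986
Node 0 (S = 105): V_0 = 1/1.12·[0.5500·3.1374 + 0.4500·16.2986] = 8.0892

$8.09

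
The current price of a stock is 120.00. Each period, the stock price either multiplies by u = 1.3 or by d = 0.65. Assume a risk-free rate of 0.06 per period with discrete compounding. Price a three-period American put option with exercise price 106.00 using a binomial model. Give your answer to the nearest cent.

Risk-neutral probability p = (1 + 0.06 − 0.65)/(1.3 − 0.65) = 0.4100/0.6500 = 0.6308
Terminal stock prices: S_uuu = 263.6, S_uud = 131.8, S_udd = 65.91, S_ddd = 32.95
Terminal payoffs (K − S): max(-157.6, 0) = 0, max(-25.82, 0) = 0, max(40.09, 0) = 40.09, max(73.05, 0) = 73.05
Node uu (S = 202.8): continuation = 1/1.06·[0.6308·0.0000 + 0.3692·0.0000] = 0.0000; exercise value = 0.0000 ≤ continuation, so V_uu = 0.0000
Node ud (S = 101.4): continuation = 1/1.06·[0.6308·0.0000 + 0.3692·40.0900] = 13.9646; exercise value = 4.6000 ≤ continuation, so V_ud = 13.9646
Node dd (S = 50.7): continuation = 1/1.06·[0.6308·40.0900 + 0.3692·73.0450] = 49.3000; exercise value = 55.3000 > continuation, so V_dd = 55.3000 (exercise)
Node u (S = 156): continuation = 1/1.06·[0.6308·0.0000 + 0.3692·13.9646] = 4.8643; exercise value = 0.0000 ≤ continuation, so V_u = 4.8643
Node d (S = 78): continuation = 1/1.06·[0.6308·13.9646 + 0.3692·55.3000] = 27.5725; exercise value = 28.0000 > continuation, so V_d = 28.0000 (exercise)
Node 0 (S = 120): continuation = 1/1.06·[0.6308·4.8643 + 0.3692·28.0000] = 12.6478; exercise value = 0.0000 ≤ continuation, so V_0 = 12.6478

12.65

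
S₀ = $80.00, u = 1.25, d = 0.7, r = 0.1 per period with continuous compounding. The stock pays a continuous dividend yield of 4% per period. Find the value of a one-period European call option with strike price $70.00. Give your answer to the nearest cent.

Per-period risk-free factor R = e^0.1 = 1.1052; dividend-adjusted growth = e^(0.1−0.04) = 1.0618.
Risk-neutral probability p = (1.0618 − 0.7)/(1.25 − 0.7) = 0.3618/0.5500 = 0.6579
Terminal stock prices: S_u = 100, S_d = 56
Terminal payoffs (S − K): max(30, 0) = 30, max(-14, 0) = 0
Node 0 (S = 80): V_0 = e^(−0.1)·[0.6579·30.0000 + 0.3421·0.0000] = 17.8584

$17.86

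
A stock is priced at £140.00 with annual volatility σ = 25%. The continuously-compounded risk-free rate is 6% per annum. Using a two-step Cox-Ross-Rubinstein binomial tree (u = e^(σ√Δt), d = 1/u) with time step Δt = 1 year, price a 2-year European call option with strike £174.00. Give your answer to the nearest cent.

£15.82

CRR parameters: u = e^(σ√Δt) = e^(0.25·√1) = 1.2840, d = 1/u = 0.7788
Per-period rate: rΔt = 0.06·1 = 0.06, so R = e^0.06 = 1.0618
Risk-neutral probability p = (e^0.06 − 0.7788)/(1.2840 − 0.7788) = 0.2830/0.5052 = 0.5602
Terminal stock prices: S_uu = 230.8, S_ud = 140, S_dd = 84.91
Terminal payoffs (S − K): max(56.82, 0) = 56.82, max(-34, 0) = 0, max(-89.09, 0) = 0
Node u (S = 179.8): V_u = e^(−0.06)·[0.5602·56.8210 + 0.4398·0.0000] = 29.9784
Node d (S = 109): V_d = e^(−0.06)·[0.5602·0.0000 + 0.4398·0.0000] = 0.0000
Node 0 (S = 140): V_0 = e^(−0.06)·[0.5602·29.9784 + 0.4398·0.0000] = 15.8164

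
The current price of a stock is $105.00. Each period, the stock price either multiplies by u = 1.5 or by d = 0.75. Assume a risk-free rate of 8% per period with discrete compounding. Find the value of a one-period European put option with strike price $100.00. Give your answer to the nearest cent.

Risk-neutral probability p = (1 + 0.08 − 0.75)/(1.5 − 0.75) = 0.3300/0.7500 = 0.4400
Terminal stock prices: S_u = 157.5, S_d = 78.75
Terminal payoffs (K − S): max(-57.5, 0) = 0, max(21.25, 0) = 21.25
Node 0 (S = 105): V_0 = 1/1.08·[0.4400·0.0000 + 0.5600·21.2500] = 11.0185

$11.02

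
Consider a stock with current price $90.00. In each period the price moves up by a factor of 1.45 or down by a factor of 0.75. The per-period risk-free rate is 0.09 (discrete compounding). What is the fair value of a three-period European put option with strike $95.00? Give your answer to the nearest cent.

$12.42

Risk-neutral probability p = (1 + 0.09 − 0.75)/(1.45 − 0.75) = 0.3400/0.7000 = 0.4857
Terminal stock prices: S_uuu = 274.4, S_uud = 141.9, S_udd = 73.41, S_ddd = 37.97
Terminal payoffs (K − S): max(-179.4, 0) = 0, max(-46.92, 0) = 0, max(21.59, 0) = 21.59, max(57.03, 0) = 57.03
Node uu (S = 189.2): V_uu = 1/1.09·[0.4857·0.0000 + 0.5143·0.0000] = 0.0000
Node ud (S = 97.88): V_ud = 1/1.09·[0.4857·0.0000 + 0.5143·21.5938] = 10.1884
Node dd (S = 50.62): V_dd = 1/1.09·[0.4857·21.5938 + 0.5143·57.0312] = 36.5310
Node u (S = 130.5): V_u = 1/1.09·[0.4857·0.0000 + 0.5143·10.1884] = 4.8071
Node d (S = 67.5): V_d = 1/1.09·[0.4857·10.1884 + 0.5143·36.5310] = 21.7762
Node 0 (S = 90): V_0 = 1/1.09·[0.4857·4.8071 + 0.5143·21.7762] = 12.4166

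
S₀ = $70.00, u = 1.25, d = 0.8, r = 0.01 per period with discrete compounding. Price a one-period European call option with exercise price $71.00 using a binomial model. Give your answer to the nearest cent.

Risk-neutral probability p = (1 + 0.01 − 0.8)/(1.25 − 0.8) = 0.2100/0.4500 = 0.4667
Terminal stock prices: S_u = 87.5, S_d = 56
Terminal payoffs (S − K): max(16.5, 0) = 16.5, max(-15, 0) = 0
Node 0 (S = 70): V_0 = 1/1.01·[0.4667·16.5000 + 0.5333·0.0000] = 7.6238

$7.62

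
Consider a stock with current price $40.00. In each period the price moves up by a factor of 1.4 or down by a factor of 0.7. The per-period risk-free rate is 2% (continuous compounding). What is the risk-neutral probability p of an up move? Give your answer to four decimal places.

p = 0.4574

Risk-neutral probability p = (e^0.02 − 0.7)/(1.4 − 0.7) = 0.3202/0.7000 = 0.4574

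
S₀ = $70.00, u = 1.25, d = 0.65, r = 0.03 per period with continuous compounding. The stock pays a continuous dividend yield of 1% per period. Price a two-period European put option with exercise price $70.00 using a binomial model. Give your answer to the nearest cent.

$11.43

Per-period risk-free factor R = e^0.03 = 1.0305; dividend-adjusted growth = e^(0.03−0.01) = 1.0202.
Risk-neutral probability p = (1.0202 − 0.65)/(1.25 − 0.65) = 0.3702/0.6000 = 0.6170
Terminal stock prices: S_uu = 109.4, S_ud = 56.88, S_dd = 29.58
Terminal payoffs (K − S): max(-39.38, 0) = 0, max(13.12, 0) = 13.12, max(40.42, 0) = 40.42
Node u (S = 87.5): V_u = e^(−0.03)·[0.6170·0.0000 + 0.3830·13.1250] = 4.8783
Node d (S = 45.5): V_d = e^(−0.03)·[0.6170·13.1250 + 0.3830·40.4250] = 22.8839
Node 0 (S = 70): V_0 = e^(−0.03)·[0.6170·4.8783 + 0.3830·22.8839] = 11.4264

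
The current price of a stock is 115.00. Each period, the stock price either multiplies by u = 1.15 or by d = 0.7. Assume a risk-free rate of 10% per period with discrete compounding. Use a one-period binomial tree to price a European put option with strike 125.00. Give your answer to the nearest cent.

4.49

Risk-neutral probability p = (1 + 0.1 − 0.7)/(1.15 − 0.7) = 0.4000/0.4500 = 0.8889
Terminal stock prices: S_u = 132.2, S_d = 80.5
Terminal payoffs (K − S): max(-7.25, 0) = 0, max(44.5, 0) = 44.5
Node 0 (S = 115): V_0 = 1/1.1·[0.8889·0.0000 + 0.1111·44.5000] = 4.4949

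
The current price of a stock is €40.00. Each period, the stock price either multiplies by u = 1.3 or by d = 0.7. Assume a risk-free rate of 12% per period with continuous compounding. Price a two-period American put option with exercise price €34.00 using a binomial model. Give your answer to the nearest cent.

€1.53

Risk-neutral probability p = (e^0.12 − 0.7)/(1.3 − 0.7) = 0.4275/0.6000 = 0.7125
Terminal stock prices: S_uu = 67.6, S_ud = 36.4, S_dd = 19.6
Terminal payoffs (K − S): max(-33.6, 0) = 0, max(-2.4, 0) = 0, max(14.4, 0) = 14.4
Node u (S = 52): continuation = e^(−0.12)·[0.7125·0.0000 + 0.2875·0.0000] = 0.0000; exercise value = 0.0000 ≤ continuation, so V_u = 0.0000
Node d (S = 28): continuation = e^(−0.12)·[0.7125·0.0000 + 0.2875·14.4000] = 3.6719; exercise value = 6.0000 > continuation, so V_d = 6.0000 (exercise)
Node 0 (S = 40): continuation = e^(−0.12)·[0.7125·0.0000 + 0.2875·6.0000] = 1.5300; exercise value = 0.0000 ≤ continuation, so V_0 = 1.5300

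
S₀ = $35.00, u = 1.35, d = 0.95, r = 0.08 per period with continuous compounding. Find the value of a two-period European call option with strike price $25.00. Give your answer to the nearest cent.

$13.70

Risk-neutral probability p = (e^0.08 − 0.95)/(1.35 − 0.95) = 0.1333/0.4000 = 0.3332
Terminal stock prices: S_uu = 63.79, S_ud = 44.89, S_dd = 31.59
Terminal payoffs (S − K): max(38.79, 0) = 38.79, max(19.89, 0) = 19.89, max(6.587, 0) = 6.587
Node u (S = 47.25): V_u = e^(−0.08)·[0.3332·38.7875 + 0.6668·19.8875] = 24.1721
Node d (S = 33.25): V_d = e^(−0.08)·[0.3332·19.8875 + 0.6668·6.5875] = 10.1721
Node 0 (S = 35): V_0 = e^(−0.08)·[0.3332·24.1721 + 0.6668·10.1721] = 13.6964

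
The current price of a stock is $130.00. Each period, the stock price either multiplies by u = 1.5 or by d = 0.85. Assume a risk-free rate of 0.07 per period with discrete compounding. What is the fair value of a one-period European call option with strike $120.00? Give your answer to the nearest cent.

Risk-neutral probability p = (1 + 0.07 − 0.85)/(1.5 − 0.85) = 0.2200/0.6500 = 0.3385
Terminal stock prices: S_u = 195, S_d = 110.5
Terminal payoffs (S − K): max(75, 0) = 75, max(-9.5, 0) = 0
Node 0 (S = 130): V_0 = 1/1.07·[0.3385·75.0000 + 0.6615·0.0000] = 23.7239

$23.72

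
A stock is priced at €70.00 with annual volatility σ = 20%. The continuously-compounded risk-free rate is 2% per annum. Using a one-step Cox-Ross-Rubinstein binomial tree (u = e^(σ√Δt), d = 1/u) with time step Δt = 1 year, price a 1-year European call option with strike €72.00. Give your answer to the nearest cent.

CRR parameters: u = e^(σ√Δt) = e^(0.2·√1) = 1.2214, d = 1/u = 0.8187
Per-period rate: rΔt = 0.02·1 = 0.02, so R = e^0.02 = 1.0202
Risk-neutral probability p = (e^0.02 − 0.8187)/(1.2214 − 0.8187) = 0.2015/0.4027 = 0.5003
Terminal stock prices: S_u = 85.5, S_d = 57.31
Terminal payoffs (S − K): max(13.5, 0) = 13.5, max(-14.69, 0) = 0
Node 0 (S = 70): V_0 = e^(−0.02)·[0.5003·13.4982 + 0.4997·0.0000] = 6.6199

€6.62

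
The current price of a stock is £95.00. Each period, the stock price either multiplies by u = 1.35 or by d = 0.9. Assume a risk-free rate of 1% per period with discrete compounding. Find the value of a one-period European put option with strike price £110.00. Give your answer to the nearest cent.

£18.33

Risk-neutral probability p = (1 + 0.01 − 0.9)/(1.35 − 0.9) = 0.1100/0.4500 = 0.2444
Terminal stock prices: S_u = 128.2, S_d = 85.5
Terminal payoffs (K − S): max(-18.25, 0) = 0, max(24.5, 0) = 24.5
Node 0 (S = 95): V_0 = 1/1.01·[0.2444·0.0000 + 0.7556·24.5000] = 18.3278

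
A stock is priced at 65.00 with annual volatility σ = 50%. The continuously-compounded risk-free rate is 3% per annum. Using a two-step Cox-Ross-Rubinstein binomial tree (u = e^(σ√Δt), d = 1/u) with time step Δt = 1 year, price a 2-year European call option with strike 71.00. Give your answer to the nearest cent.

CRR parameters: u = e^(σ√Δt) = e^(0.5·√1) = 1.6487, d = 1/u = 0.6065
Per-period rate: rΔt = 0.03·1 = 0.03, so R = e^0.03 = 1.0305
Risk-neutral probability p = (e^0.03 − 0.6065)/(1.6487 − 0.6065) = 0.4239/1.0422 = 0.4068
Terminal stock prices: S_uu = 176.7, S_ud = 65, S_dd = 23.91
Terminal payoffs (S − K): max(105.7, 0) = 105.7, max(-6, 0) = 0, max(-47.09, 0) = 0
Node u (S = 107.2): V_u = e^(−0.03)·[0.4068·105.6883 + 0.5932·0.0000] = 41.7195
Node d (S = 39.42): V_d = e^(−0.03)·[0.4068·0.0000 + 0.5932·0.0000] = 0.0000
Node 0 (S = 65): V_0 = e^(−0.03)·[0.4068·41.7195 + 0.5932·0.0000] = 16.4684

16.47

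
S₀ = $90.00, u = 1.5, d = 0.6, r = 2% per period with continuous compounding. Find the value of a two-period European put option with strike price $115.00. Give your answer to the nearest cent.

$38.82

Risk-neutral probability p = (e^0.02 − 0.6)/(1.5 − 0.6) = 0.4202/0.9000 = 0.4669
Terminal stock prices: S_uu = 202.5, S_ud = 81, S_dd = 32.4
Terminal payoffs (K − S): max(-87.5, 0) = 0, max(34, 0) = 34, max(82.6, 0) = 82.6
Node u (S = 135): V_u = e^(−0.02)·[0.4669·0.0000 + 0.5331·34.0000] = 17.7668
Node d (S = 54): V_d = e^(−0.02)·[0.4669·34.0000 + 0.5331·82.6000] = 58.7228
Node 0 (S = 90): V_0 = e^(−0.02)·[0.4669·17.7668 + 0.5331·58.7228] = 38.8167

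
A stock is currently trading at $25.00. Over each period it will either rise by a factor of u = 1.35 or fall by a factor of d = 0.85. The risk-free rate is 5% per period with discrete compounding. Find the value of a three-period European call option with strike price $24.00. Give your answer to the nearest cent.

Risk-neutral probability p = (1 + 0.05 − 0.85)/(1.35 − 0.85) = 0.2000/0.5000 = 0.4000
Terminal stock prices: S_uuu = 61.51, S_uud = 38.73, S_udd = 24.38, S_ddd = 15.35
Terminal payoffs (S − K): max(37.51, 0) = 37.51, max(14.73, 0) = 14.73, max(0.3844, 0) = 0.3844, max(-8.647, 0) = 0
Node uu (S = 45.56): V_uu = 1/1.05·[0.4000·37.5094 + 0.6000·14.7281] = 22.7054
Node ud (S = 28.69): V_ud = 1/1.05·[0.4000·14.7281 + 0.6000·0.3844] = 5.8304
Node dd (S = 18.06): V_dd = 1/1.05·[0.4000·0.3844 + 0.6000·0.0000] = 0.1464
Node u (S = 33.75): V_u = 1/1.05·[0.4000·22.7054 + 0.6000·5.8304] = 11.9813
Node d (S = 21.25): V_d = 1/1.05·[0.4000·5.8304 + 0.6000·0.1464] = 2.3048
Node 0 (S = 25): V_0 = 1/1.05·[0.4000·11.9813 + 0.6000·2.3048] = 5.8813

$5.88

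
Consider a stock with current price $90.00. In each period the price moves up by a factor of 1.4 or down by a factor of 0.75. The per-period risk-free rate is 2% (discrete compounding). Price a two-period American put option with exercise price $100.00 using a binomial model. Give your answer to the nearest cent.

Risk-neutral probability p = (1 + 0.02 − 0.75)/(1.4 − 0.75) = 0.2700/0.6500 = 0.4154
Terminal stock prices: S_uu = 176.4, S_ud = 94.5, S_dd = 50.62
Terminal payoffs (K − S): max(-76.4, 0) = 0, max(5.5, 0) = 5.5, max(49.38, 0) = 49.38
Node u (S = 126): continuation = 1/1.02·[0.4154·0.0000 + 0.5846·5.5000] = 3.1523; exercise value = 0.0000 ≤ continuation, so V_u = 3.1523
Node d (S = 67.5): continuation = 1/1.02·[0.4154·5.5000 + 0.5846·49.3750] = 30.5392; exercise value = 32.5000 > continuation, so V_d = 32.5000 (exercise)
Node 0 (S = 90): continuation = 1/1.02·[0.4154·3.1523 + 0.5846·32.5000] = 19.9112; exercise value = 10.0000 ≤ continuation, so V_0 = 19.9112

$19.91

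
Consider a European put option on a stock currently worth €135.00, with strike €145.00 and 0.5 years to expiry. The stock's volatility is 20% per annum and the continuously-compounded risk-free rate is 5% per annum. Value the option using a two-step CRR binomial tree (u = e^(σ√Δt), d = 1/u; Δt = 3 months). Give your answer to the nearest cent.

CRR parameters: u = e^(σ√Δt) = e^(0.2·√0.25) = 1.1052, d = 1/u = 0.9048
Per-period rate: rΔt = 0.05·0.25 = 0.0125, so R = e^0.0125 = 1.0126
Risk-neutral probability p = (e^0.0125 − 0.9048)/(1.1052 − 0.9048) = 0.1077/0.2003 = 0.5378
Terminal stock prices: S_uu = 164.9, S_ud = 135, S_dd = 110.5
Terminal payoffs (K − S): max(-19.89, 0) = 0, max(10, 0) = 10, max(34.47, 0) = 34.47
Node u (S = 149.2): V_u = e^(−0.0125)·[0.5378·0.0000 + 0.4622·10.0000] = 4.5645
Node d (S = 122.2): V_d = e^(−0.0125)·[0.5378·10.0000 + 0.4622·34.4713] = 21.0457
Node 0 (S = 135): V_0 = e^(−0.0125)·[0.5378·4.5645 + 0.4622·21.0457] = 12.0307

€12.03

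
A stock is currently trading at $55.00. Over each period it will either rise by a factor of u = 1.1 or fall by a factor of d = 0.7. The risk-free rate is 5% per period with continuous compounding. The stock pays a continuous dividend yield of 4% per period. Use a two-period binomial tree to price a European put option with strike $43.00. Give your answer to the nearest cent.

Per-period risk-free factor R = e^0.05 = 1.0513; dividend-adjusted growth = e^(0.05−0.04) = 1.0101.
Risk-neutral probability p = (1.0101 − 0.7)/(1.1 − 0.7) = 0.3101/0.4000 = 0.7751
Terminal stock prices: S_uu = 66.55, S_ud = 42.35, S_dd = 26.95
Terminal payoffs (K − S): max(-23.55, 0) = 0, max(0.65, 0) = 0.65, max(16.05, 0) = 16.05
Node u (S = 60.5): V_u = e^(−0.05)·[0.7751·0.0000 + 0.2249·0.6500] = 0.1390
Node d (S = 38.5): V_d = e^(−0.05)·[0.7751·0.6500 + 0.2249·16.0500] = 3.9125
Node 0 (S = 55): V_0 = e^(−0.05)·[0.7751·0.1390 + 0.2249·3.9125] = 0.9394

$0.94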